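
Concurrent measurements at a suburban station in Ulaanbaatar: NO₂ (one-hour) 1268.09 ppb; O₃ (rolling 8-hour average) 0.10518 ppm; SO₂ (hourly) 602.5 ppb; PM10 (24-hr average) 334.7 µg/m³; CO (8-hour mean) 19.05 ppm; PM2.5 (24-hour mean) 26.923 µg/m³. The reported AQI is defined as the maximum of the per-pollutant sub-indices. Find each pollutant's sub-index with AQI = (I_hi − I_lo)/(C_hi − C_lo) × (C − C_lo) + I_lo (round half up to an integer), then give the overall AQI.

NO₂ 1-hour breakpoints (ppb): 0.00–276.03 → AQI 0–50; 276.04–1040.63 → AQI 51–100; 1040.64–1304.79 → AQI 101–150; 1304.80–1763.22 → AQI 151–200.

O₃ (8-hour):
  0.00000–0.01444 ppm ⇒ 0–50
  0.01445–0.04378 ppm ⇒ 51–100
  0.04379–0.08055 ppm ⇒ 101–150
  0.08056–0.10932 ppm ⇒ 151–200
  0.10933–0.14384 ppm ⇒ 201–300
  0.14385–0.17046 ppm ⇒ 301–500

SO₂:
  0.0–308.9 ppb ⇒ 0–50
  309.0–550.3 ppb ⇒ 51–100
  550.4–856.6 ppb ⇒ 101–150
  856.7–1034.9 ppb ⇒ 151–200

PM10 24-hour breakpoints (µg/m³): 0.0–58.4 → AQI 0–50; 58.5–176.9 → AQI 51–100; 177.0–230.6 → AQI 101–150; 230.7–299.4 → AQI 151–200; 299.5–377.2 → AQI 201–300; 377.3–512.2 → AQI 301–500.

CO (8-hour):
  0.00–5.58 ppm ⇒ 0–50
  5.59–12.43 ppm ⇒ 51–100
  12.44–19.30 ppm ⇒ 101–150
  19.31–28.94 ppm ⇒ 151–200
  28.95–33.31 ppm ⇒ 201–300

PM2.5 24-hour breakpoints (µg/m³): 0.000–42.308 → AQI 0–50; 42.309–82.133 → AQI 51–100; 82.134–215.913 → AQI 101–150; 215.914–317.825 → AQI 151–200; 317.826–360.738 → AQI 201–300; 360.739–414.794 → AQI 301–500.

246

NO₂: row 1040.64–1304.79 (AQI 101–150). (150−101)·(1268.09−1040.64)/(1304.79−1040.64) + 101 = 49·227.45/264.15 + 101 ≈ 143.19 → 143.
O₃: 0.10518 lies in 0.08056–0.10932, so I_lo=151, I_hi=200, C_lo=0.08056, C_hi=0.10932.
(200−151)/(0.10932−0.08056) × (0.10518−0.08056) + 151 = 49/0.02876 × 0.02462 + 151 ≈ 192.95 → 193.
SO₂: 602.5 lies in 550.4–856.6, so I_lo=101, I_hi=150, C_lo=550.4, C_hi=856.6.
(150−101)/(856.6−550.4) × (602.5−550.4) + 101 = 49/306.2 × 52.1 + 101 ≈ 109.34 → 109.
PM10: 334.7 lies in 299.5–377.2, so I_lo=201, I_hi=300, C_lo=299.5, C_hi=377.2.
(300−201)/(377.2−299.5) × (334.7−299.5) + 201 = 99/77.7 × 35.2 + 201 ≈ 245.85 → 246.
CO: 19.05 ∈ [12.44, 19.30] ↔ index [101, 150].
101 + (19.05−12.44)·(150−101)/(19.30−12.44) = 101 + 6.61·49/6.86 ≈ 148.21, so AQI = 148.
PM2.5: row 0.000–42.308 (AQI 0–50). (50−0)·(26.923−0.000)/(42.308−0.000) + 0 = 50·26.923/42.308 + 0 ≈ 31.82 → 32.
Sub-indices: NO₂→143, O₃→193, SO₂→109, PM10→246, CO→148, PM2.5→32. Overall AQI = max = 246; dominant pollutant is PM10.
AQI 246: Very Unhealthy.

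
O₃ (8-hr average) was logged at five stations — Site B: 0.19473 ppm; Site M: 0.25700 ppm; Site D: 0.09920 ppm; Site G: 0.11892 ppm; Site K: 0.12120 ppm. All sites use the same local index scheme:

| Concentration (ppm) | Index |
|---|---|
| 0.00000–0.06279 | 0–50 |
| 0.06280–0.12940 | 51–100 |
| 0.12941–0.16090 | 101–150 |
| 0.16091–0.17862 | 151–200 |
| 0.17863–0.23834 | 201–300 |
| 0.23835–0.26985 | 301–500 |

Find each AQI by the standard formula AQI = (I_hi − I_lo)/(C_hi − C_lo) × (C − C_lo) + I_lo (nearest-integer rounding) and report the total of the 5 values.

Site B: row 0.17863–0.23834 (AQI 201–300). (300−201)·(0.19473−0.17863)/(0.23834−0.17863) + 201 = 99·0.01610/0.05971 + 201 ≈ 227.69 → 228.
Site M: 0.25700 ∈ [0.23835, 0.26985] ↔ index [301, 500].
301 + (0.25700−0.23835)·(500−301)/(0.26985−0.23835) = 301 + 0.01865·199/0.03150 ≈ 418.82, so AQI = 419.
Site D: 0.09920 ∈ [0.06280, 0.12940] ↔ index [51, 100].
51 + (0.09920−0.06280)·(100−51)/(0.12940−0.06280) = 51 + 0.03640·49/0.06660 ≈ 77.78, so AQI = 78.
Site G: 0.11892 ∈ [0.06280, 0.12940] ↔ index [51, 100].
51 + (0.11892−0.06280)·(100−51)/(0.12940−0.06280) = 51 + 0.05612·49/0.06660 ≈ 92.29, so AQI = 92.
Site K: row 0.06280–0.12940 (AQI 51–100). (100−51)·(0.12120−0.06280)/(0.12940−0.06280) + 51 = 49·0.05840/0.06660 + 51 ≈ 93.97 → 94.
AQIs: Site B=228, Site M=419, Site D=78, Site G=92, Site K=94. Sum = 228 + 419 + 78 + 92 + 94 = 911.

911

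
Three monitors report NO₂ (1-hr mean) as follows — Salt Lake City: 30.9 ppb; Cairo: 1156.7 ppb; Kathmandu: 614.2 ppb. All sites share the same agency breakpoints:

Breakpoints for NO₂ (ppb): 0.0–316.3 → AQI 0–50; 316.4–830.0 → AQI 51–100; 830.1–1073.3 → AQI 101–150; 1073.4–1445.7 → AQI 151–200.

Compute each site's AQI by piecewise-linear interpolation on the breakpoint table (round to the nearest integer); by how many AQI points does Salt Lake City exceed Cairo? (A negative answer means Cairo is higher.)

-157

Salt Lake City: 30.9 lies in 0.0–316.3, so I_lo=0, I_hi=50, C_lo=0.0, C_hi=316.3.
(50−0)/(316.3−0.0) × (30.9−0.0) + 0 = 50/316.3 × 30.9 + 0 ≈ 4.88 → 5.
Cairo: 1156.7 ∈ [1073.4, 1445.7] ↔ index [151, 200].
151 + (1156.7−1073.4)·(200−151)/(1445.7−1073.4) = 151 + 83.3·49/372.3 ≈ 161.96, so AQI = 162.
Kathmandu: 614.2 lies in 316.4–830.0, so I_lo=51, I_hi=100, C_lo=316.4, C_hi=830.0.
(100−51)/(830.0−316.4) × (614.2−316.4) + 51 = 49/513.6 × 297.8 + 51 ≈ 79.41 → 79.
AQIs: Salt Lake City=5, Cairo=162, Kathmandu=79. Salt Lake City (5) − Cairo (162) = -157.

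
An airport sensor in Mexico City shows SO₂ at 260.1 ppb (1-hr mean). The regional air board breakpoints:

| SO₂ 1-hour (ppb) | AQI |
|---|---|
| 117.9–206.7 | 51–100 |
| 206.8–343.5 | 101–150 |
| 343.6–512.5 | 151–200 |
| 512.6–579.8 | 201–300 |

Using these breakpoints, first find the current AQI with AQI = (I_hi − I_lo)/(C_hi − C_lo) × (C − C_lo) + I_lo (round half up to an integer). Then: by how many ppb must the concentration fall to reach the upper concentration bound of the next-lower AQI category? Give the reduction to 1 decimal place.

SO₂: 260.1 ∈ [206.8, 343.5] ↔ index [101, 150].
101 + (260.1−206.8)·(150−101)/(343.5−206.8) = 101 + 53.3·49/136.7 ≈ 120.11, so AQI = 120.
Current AQI 120 is in the Unhealthy for Sensitive Groups range (101–150). The next-lower category tops out at AQI 100, whose upper concentration bound is 206.7 ppb.
Reduction needed = 260.1 − 206.7 = 53.4 ppb.

53.4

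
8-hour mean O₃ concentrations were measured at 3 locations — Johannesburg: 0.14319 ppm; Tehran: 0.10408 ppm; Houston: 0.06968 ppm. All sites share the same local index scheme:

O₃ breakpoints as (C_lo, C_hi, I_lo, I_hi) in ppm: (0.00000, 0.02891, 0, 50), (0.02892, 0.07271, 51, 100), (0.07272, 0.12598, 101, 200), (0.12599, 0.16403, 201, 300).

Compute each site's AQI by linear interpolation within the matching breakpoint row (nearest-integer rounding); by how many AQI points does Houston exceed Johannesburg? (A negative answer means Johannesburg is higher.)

-149

Johannesburg: row 0.12599–0.16403 (AQI 201–300). (300−201)·(0.14319−0.12599)/(0.16403−0.12599) + 201 = 99·0.01720/0.03804 + 201 ≈ 245.76 → 246.
Tehran: row 0.07272–0.12598 (AQI 101–200). (200−101)·(0.10408−0.07272)/(0.12598−0.07272) + 101 = 99·0.03136/0.05326 + 101 ≈ 159.29 → 159.
Houston: 0.06968 ∈ [0.02892, 0.07271] ↔ index [51, 100].
51 + (0.06968−0.02892)·(100−51)/(0.07271−0.02892) = 51 + 0.04076·49/0.04379 ≈ 96.61, so AQI = 97.
AQIs: Johannesburg=246, Tehran=159, Houston=97. Houston (97) − Johannesburg (246) = -149.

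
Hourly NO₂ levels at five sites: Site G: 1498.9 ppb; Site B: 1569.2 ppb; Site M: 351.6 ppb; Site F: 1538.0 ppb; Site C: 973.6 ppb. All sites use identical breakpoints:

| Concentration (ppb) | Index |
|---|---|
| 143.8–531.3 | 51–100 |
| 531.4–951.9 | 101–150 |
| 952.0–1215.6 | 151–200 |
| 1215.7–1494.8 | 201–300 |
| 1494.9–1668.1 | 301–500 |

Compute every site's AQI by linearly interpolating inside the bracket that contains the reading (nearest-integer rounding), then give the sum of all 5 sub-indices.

1275

Site G: row 1494.9–1668.1 (AQI 301–500). (500−301)·(1498.9−1494.9)/(1668.1−1494.9) + 301 = 199·4.0/173.2 + 301 ≈ 305.60 → 306.
Site B: row 1494.9–1668.1 (AQI 301–500). (500−301)·(1569.2−1494.9)/(1668.1−1494.9) + 301 = 199·74.3/173.2 + 301 ≈ 386.37 → 386.
Site M: 351.6 lies in 143.8–531.3, so I_lo=51, I_hi=100, C_lo=143.8, C_hi=531.3.
(100−51)/(531.3−143.8) × (351.6−143.8) + 51 = 49/387.5 × 207.8 + 51 ≈ 77.28 → 77.
Site F: 1538.0 lies in 1494.9–1668.1, so I_lo=301, I_hi=500, C_lo=1494.9, C_hi=1668.1.
(500−301)/(1668.1−1494.9) × (1538.0−1494.9) + 301 = 199/173.2 × 43.1 + 301 ≈ 350.52 → 351.
Site C: 973.6 lies in 952.0–1215.6, so I_lo=151, I_hi=200, C_lo=952.0, C_hi=1215.6.
(200−151)/(1215.6−952.0) × (973.6−952.0) + 151 = 49/263.6 × 21.6 + 151 ≈ 155.02 → 155.
AQIs: Site G=306, Site B=386, Site M=77, Site F=351, Site C=155. Sum = 306 + 386 + 77 + 351 + 155 = 1275.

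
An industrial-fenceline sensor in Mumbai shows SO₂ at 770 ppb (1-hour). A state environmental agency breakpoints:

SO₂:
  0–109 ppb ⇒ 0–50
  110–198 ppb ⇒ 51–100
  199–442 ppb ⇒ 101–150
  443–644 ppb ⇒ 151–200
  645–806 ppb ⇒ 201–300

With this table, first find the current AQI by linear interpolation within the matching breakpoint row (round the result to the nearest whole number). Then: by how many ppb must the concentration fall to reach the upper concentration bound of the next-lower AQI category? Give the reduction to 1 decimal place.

SO₂: 770 lies in 645–806, so I_lo=201, I_hi=300, C_lo=645, C_hi=806.
(300−201)/(806−645) × (770−645) + 201 = 99/161 × 125 + 201 ≈ 277.86 → 278.
Current AQI 278 is in the Very Unhealthy range (201–300). The next-lower category tops out at AQI 200, whose upper concentration bound is 644 ppb.
Reduction needed = 770 − 644 = 126.0 ppb.

126.0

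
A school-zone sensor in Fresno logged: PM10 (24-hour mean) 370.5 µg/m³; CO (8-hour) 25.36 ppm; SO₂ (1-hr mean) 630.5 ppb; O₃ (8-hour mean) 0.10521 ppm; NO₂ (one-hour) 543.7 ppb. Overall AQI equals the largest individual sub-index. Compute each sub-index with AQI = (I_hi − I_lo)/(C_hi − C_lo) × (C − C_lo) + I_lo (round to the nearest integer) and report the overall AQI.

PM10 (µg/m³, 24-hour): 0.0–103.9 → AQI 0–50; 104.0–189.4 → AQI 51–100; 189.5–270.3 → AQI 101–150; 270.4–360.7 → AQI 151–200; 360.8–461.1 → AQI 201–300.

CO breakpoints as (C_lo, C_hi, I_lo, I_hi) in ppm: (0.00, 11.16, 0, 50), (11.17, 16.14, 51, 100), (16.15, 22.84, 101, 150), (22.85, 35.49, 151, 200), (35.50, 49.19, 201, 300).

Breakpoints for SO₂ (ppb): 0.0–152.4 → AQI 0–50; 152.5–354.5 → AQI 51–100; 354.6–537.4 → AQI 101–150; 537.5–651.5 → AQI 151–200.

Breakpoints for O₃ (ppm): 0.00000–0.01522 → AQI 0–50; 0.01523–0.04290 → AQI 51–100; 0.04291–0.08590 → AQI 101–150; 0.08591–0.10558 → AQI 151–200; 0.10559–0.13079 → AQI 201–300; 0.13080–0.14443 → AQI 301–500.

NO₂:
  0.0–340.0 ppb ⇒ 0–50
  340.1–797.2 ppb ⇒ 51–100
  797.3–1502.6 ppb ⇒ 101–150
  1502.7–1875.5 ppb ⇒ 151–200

211

PM10 370.5: bracket 360.8–461.1 → index 201–300; slope 99/100.3, offset 9.7.
AQI = 201 + 99/100.3·9.7 ≈ 210.57 ⇒ 211.
CO 25.36: bracket 22.85–35.49 → index 151–200; slope 49/12.64, offset 2.51.
AQI = 151 + 49/12.64·2.51 ≈ 160.73 ⇒ 161.
SO₂: 630.5 ∈ [537.5, 651.5] ↔ index [151, 200].
151 + (630.5−537.5)·(200−151)/(651.5−537.5) = 151 + 93.0·49/114.0 ≈ 190.97, so AQI = 191.
O₃: 0.10521 ∈ [0.08591, 0.10558] ↔ index [151, 200].
151 + (0.10521−0.08591)·(200−151)/(0.10558−0.08591) = 151 + 0.01930·49/0.01967 ≈ 199.08, so AQI = 199.
NO₂: 543.7 lies in 340.1–797.2, so I_lo=51, I_hi=100, C_lo=340.1, C_hi=797.2.
(100−51)/(797.2−340.1) × (543.7−340.1) + 51 = 49/457.1 × 203.6 + 51 ≈ 72.83 → 73.
Sub-indices: PM10→211, CO→161, SO₂→191, O₃→199, NO₂→73. Overall AQI = max = 211; dominant pollutant is PM10.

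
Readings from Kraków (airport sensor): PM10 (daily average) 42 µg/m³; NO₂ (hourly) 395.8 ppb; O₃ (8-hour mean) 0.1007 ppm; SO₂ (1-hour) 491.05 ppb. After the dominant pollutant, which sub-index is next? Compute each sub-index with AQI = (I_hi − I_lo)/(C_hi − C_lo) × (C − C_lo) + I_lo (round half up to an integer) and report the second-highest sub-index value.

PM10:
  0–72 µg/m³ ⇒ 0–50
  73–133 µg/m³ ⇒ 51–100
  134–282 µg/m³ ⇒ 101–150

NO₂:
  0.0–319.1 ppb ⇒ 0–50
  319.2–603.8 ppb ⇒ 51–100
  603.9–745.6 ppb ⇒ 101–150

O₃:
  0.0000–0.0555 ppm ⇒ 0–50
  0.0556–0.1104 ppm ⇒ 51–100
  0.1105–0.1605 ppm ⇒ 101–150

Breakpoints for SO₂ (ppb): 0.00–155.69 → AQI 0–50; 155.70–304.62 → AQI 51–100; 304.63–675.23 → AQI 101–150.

91

PM10 42: bracket 0–72 → index 0–50; slope 50/72, offset 42.
AQI = 0 + 50/72·42 ≈ 29.17 ⇒ 29.
NO₂ 395.8: bracket 319.2–603.8 → index 51–100; slope 49/284.6, offset 76.6.
AQI = 51 + 49/284.6·76.6 ≈ 64.19 ⇒ 64.
O₃ 0.1007: bracket 0.0556–0.1104 → index 51–100; slope 49/0.0548, offset 0.0451.
AQI = 51 + 49/0.0548·0.0451 ≈ 91.33 ⇒ 91.
SO₂ 491.05: bracket 304.63–675.23 → index 101–150; slope 49/370.60, offset 186.42.
AQI = 101 + 49/370.60·186.42 ≈ 125.65 ⇒ 126.
Sub-indices: PM10→29, NO₂→64, O₃→91, SO₂→126. Ranked high→low: 126, 91, 64, 29. Second-highest sub-index = 91.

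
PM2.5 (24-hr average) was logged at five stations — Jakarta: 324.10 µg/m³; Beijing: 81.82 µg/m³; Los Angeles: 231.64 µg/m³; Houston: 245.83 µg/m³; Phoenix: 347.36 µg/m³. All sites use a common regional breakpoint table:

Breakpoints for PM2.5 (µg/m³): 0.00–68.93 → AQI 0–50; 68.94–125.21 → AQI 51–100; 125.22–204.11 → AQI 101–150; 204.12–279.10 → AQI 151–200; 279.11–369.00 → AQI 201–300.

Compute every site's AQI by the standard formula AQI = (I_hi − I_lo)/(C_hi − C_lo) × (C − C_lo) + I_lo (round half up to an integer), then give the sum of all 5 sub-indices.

Jakarta: 324.10 ∈ [279.11, 369.00] ↔ index [201, 300].
201 + (324.10−279.11)·(300−201)/(369.00−279.11) = 201 + 44.99·99/89.89 ≈ 250.55, so AQI = 251.
Beijing: row 68.94–125.21 (AQI 51–100). (100−51)·(81.82−68.94)/(125.21−68.94) + 51 = 49·12.88/56.27 + 51 ≈ 62.22 → 62.
Los Angeles 231.64: bracket 204.12–279.10 → index 151–200; slope 49/74.98, offset 27.52.
AQI = 151 + 49/74.98·27.52 ≈ 168.98 ⇒ 169.
Houston: 245.83 lies in 204.12–279.10, so I_lo=151, I_hi=200, C_lo=204.12, C_hi=279.10.
(200−151)/(279.10−204.12) × (245.83−204.12) + 151 = 49/74.98 × 41.71 + 151 ≈ 178.26 → 178.
Phoenix 347.36: bracket 279.11–369.00 → index 201–300; slope 99/89.89, offset 68.25.
AQI = 201 + 99/89.89·68.25 ≈ 276.17 ⇒ 276.
AQIs: Jakarta=251, Beijing=62, Los Angeles=169, Houston=178, Phoenix=276. Sum = 251 + 62 + 169 + 178 + 276 = 936.

936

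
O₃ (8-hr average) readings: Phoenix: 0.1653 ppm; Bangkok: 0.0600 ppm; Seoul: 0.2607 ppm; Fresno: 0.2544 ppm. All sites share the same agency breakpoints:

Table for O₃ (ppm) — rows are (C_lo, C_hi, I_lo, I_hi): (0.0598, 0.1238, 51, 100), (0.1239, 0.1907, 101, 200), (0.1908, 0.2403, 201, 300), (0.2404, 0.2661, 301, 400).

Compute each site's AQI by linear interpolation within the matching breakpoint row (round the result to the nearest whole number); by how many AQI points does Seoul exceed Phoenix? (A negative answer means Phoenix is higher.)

Phoenix: row 0.1239–0.1907 (AQI 101–200). (200−101)·(0.1653−0.1239)/(0.1907−0.1239) + 101 = 99·0.0414/0.0668 + 101 ≈ 162.36 → 162.
Bangkok: 0.0600 lies in 0.0598–0.1238, so I_lo=51, I_hi=100, C_lo=0.0598, C_hi=0.1238.
(100−51)/(0.1238−0.0598) × (0.0600−0.0598) + 51 = 49/0.0640 × 0.0002 + 51 ≈ 51.15 → 51.
Seoul 0.2607: bracket 0.2404–0.2661 → index 301–400; slope 99/0.0257, offset 0.0203.
AQI = 301 + 99/0.0257·0.0203 ≈ 379.20 ⇒ 379.
Fresno 0.2544: bracket 0.2404–0.2661 → index 301–400; slope 99/0.0257, offset 0.0140.
AQI = 301 + 99/0.0257·0.0140 ≈ 354.93 ⇒ 355.
AQIs: Phoenix=162, Bangkok=51, Seoul=379, Fresno=355. Seoul (379) − Phoenix (162) = 217.

217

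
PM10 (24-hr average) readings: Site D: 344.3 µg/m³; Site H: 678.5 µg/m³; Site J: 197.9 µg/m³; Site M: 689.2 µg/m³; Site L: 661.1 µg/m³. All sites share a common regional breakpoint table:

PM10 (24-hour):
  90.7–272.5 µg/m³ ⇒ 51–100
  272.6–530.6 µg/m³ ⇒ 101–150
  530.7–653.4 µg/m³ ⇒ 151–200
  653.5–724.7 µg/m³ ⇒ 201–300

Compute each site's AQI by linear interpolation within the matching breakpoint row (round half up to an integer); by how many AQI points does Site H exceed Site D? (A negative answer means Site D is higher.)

Site D: 344.3 lies in 272.6–530.6, so I_lo=101, I_hi=150, C_lo=272.6, C_hi=530.6.
(150−101)/(530.6−272.6) × (344.3−272.6) + 101 = 49/258.0 × 71.7 + 101 ≈ 114.62 → 115.
Site H: 678.5 lies in 653.5–724.7, so I_lo=201, I_hi=300, C_lo=653.5, C_hi=724.7.
(300−201)/(724.7−653.5) × (678.5−653.5) + 201 = 99/71.2 × 25.0 + 201 ≈ 235.76 → 236.
Site J: 197.9 ∈ [90.7, 272.5] ↔ index [51, 100].
51 + (197.9−90.7)·(100−51)/(272.5−90.7) = 51 + 107.2·49/181.8 ≈ 79.89, so AQI = 80.
Site M 689.2: bracket 653.5–724.7 → index 201–300; slope 99/71.2, offset 35.7.
AQI = 201 + 99/71.2·35.7 ≈ 250.64 ⇒ 251.
Site L: 661.1 ∈ [653.5, 724.7] ↔ index [201, 300].
201 + (661.1−653.5)·(300−201)/(724.7−653.5) = 201 + 7.6·99/71.2 ≈ 211.57, so AQI = 212.
AQIs: Site D=115, Site H=236, Site J=80, Site M=251, Site L=212. Site H (236) − Site D (115) = 121.

121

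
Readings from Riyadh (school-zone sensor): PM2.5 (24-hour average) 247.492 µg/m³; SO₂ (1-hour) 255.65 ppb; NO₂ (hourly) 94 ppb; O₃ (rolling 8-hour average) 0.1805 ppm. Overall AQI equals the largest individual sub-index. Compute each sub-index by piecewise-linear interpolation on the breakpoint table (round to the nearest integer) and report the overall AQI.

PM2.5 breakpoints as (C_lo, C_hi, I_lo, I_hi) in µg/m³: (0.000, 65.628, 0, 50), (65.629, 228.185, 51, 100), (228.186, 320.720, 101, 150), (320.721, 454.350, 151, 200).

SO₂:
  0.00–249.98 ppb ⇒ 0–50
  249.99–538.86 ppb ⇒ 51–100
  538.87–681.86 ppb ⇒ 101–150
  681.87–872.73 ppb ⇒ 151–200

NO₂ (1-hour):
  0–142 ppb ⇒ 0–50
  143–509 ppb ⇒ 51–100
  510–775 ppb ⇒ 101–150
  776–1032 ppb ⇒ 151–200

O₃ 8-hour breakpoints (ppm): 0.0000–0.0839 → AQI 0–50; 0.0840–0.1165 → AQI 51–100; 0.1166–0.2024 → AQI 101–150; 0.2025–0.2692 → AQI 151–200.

137

PM2.5: 247.492 lies in 228.186–320.720, so I_lo=101, I_hi=150, C_lo=228.186, C_hi=320.720.
(150−101)/(320.720−228.186) × (247.492−228.186) + 101 = 49/92.534 × 19.306 + 101 ≈ 111.22 → 111.
SO₂: 255.65 lies in 249.99–538.86, so I_lo=51, I_hi=100, C_lo=249.99, C_hi=538.86.
(100−51)/(538.86−249.99) × (255.65−249.99) + 51 = 49/288.87 × 5.66 + 51 ≈ 51.96 → 52.
NO₂: 94 lies in 0–142, so I_lo=0, I_hi=50, C_lo=0, C_hi=142.
(50−0)/(142−0) × (94−0) + 0 = 50/142 × 94 + 0 ≈ 33.10 → 33.
O₃: 0.1805 ∈ [0.1166, 0.2024] ↔ index [101, 150].
101 + (0.1805−0.1166)·(150−101)/(0.2024−0.1166) = 101 + 0.0639·49/0.0858 ≈ 137.49, so AQI = 137.
Sub-indices: PM2.5→111, SO₂→52, NO₂→33, O₃→137. Overall AQI = max = 137; dominant pollutant is O₃.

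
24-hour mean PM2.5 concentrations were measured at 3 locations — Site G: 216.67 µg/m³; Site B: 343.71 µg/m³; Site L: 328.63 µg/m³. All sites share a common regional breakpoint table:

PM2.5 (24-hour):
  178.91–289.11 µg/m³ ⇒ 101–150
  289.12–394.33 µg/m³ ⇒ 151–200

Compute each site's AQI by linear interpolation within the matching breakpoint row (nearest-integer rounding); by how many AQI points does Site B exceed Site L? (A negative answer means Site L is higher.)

Site G: 216.67 lies in 178.91–289.11, so I_lo=101, I_hi=150, C_lo=178.91, C_hi=289.11.
(150−101)/(289.11−178.91) × (216.67−178.91) + 101 = 49/110.20 × 37.76 + 101 ≈ 117.79 → 118.
Site B: 343.71 lies in 289.12–394.33, so I_lo=151, I_hi=200, C_lo=289.12, C_hi=394.33.
(200−151)/(394.33−289.12) × (343.71−289.12) + 151 = 49/105.21 × 54.59 + 151 ≈ 176.42 → 176.
Site L: row 289.12–394.33 (AQI 151–200). (200−151)·(328.63−289.12)/(394.33−289.12) + 151 = 49·39.51/105.21 + 151 ≈ 169.40 → 169.
AQIs: Site G=118, Site B=176, Site L=169. Site B (176) − Site L (169) = 7.

7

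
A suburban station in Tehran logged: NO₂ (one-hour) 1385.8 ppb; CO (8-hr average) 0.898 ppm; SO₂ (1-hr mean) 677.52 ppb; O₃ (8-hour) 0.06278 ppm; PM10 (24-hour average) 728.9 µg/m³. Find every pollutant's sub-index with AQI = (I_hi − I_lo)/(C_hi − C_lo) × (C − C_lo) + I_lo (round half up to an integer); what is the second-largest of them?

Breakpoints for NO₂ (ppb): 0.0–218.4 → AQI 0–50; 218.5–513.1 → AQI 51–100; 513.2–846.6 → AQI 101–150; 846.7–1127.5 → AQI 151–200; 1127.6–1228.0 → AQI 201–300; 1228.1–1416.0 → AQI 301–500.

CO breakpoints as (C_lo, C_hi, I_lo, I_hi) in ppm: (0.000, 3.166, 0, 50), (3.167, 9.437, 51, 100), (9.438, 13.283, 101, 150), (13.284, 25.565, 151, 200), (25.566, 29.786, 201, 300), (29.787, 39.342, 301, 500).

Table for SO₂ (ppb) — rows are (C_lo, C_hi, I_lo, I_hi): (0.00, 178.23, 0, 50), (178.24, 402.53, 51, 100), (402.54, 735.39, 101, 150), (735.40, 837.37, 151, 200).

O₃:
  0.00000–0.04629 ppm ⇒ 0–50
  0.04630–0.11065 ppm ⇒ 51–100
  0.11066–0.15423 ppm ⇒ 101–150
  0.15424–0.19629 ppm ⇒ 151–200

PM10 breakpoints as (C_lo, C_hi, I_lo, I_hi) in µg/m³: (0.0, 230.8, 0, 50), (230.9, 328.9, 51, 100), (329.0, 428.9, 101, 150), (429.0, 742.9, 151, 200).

NO₂ 1385.8: bracket 1228.1–1416.0 → index 301–500; slope 199/187.9, offset 157.7.
AQI = 301 + 199/187.9·157.7 ≈ 468.02 ⇒ 468.
CO 0.898: bracket 0.000–3.166 → index 0–50; slope 50/3.166, offset 0.898.
AQI = 0 + 50/3.166·0.898 ≈ 14.18 ⇒ 14.
SO₂ 677.52: bracket 402.54–735.39 → index 101–150; slope 49/332.85, offset 274.98.
AQI = 101 + 49/332.85·274.98 ≈ 141.48 ⇒ 141.
O₃: 0.06278 lies in 0.04630–0.11065, so I_lo=51, I_hi=100, C_lo=0.04630, C_hi=0.11065.
(100−51)/(0.11065−0.04630) × (0.06278−0.04630) + 51 = 49/0.06435 × 0.01648 + 51 ≈ 63.55 → 64.
PM10: 728.9 ∈ [429.0, 742.9] ↔ index [151, 200].
151 + (728.9−429.0)·(200−151)/(742.9−429.0) = 151 + 299.9·49/313.9 ≈ 197.81, so AQI = 198.
Sub-indices: NO₂→468, CO→14, SO₂→141, O₃→64, PM10→198. Ranked high→low: 468, 198, 141, 64, 14. Second-highest sub-index = 198.

198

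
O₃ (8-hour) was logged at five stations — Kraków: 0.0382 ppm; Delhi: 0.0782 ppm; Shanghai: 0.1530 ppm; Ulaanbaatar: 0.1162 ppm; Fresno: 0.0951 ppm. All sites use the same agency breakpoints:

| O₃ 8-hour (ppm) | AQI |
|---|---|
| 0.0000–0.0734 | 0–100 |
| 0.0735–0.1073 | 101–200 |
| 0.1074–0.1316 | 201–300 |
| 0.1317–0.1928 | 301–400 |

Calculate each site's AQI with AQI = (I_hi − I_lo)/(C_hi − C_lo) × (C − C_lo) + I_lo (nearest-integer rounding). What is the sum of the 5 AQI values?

Kraków: 0.0382 ∈ [0.0000, 0.0734] ↔ index [0, 100].
0 + (0.0382−0.0000)·(100−0)/(0.0734−0.0000) = 0 + 0.0382·100/0.0734 ≈ 52.04, so AQI = 52.
Delhi: row 0.0735–0.1073 (AQI 101–200). (200−101)·(0.0782−0.0735)/(0.1073−0.0735) + 101 = 99·0.0047/0.0338 + 101 ≈ 114.77 → 115.
Shanghai 0.1530: bracket 0.1317–0.1928 → index 301–400; slope 99/0.0611, offset 0.0213.
AQI = 301 + 99/0.0611·0.0213 ≈ 335.51 ⇒ 336.
Ulaanbaatar: row 0.1074–0.1316 (AQI 201–300). (300−201)·(0.1162−0.1074)/(0.1316−0.1074) + 201 = 99·0.0088/0.0242 + 201 ≈ 237.00 → 237.
Fresno: 0.0951 lies in 0.0735–0.1073, so I_lo=101, I_hi=200, C_lo=0.0735, C_hi=0.1073.
(200−101)/(0.1073−0.0735) × (0.0951−0.0735) + 101 = 99/0.0338 × 0.0216 + 101 ≈ 164.27 → 164.
AQIs: Kraków=52, Delhi=115, Shanghai=336, Ulaanbaatar=237, Fresno=164. Sum = 52 + 115 + 336 + 237 + 164 = 904.

904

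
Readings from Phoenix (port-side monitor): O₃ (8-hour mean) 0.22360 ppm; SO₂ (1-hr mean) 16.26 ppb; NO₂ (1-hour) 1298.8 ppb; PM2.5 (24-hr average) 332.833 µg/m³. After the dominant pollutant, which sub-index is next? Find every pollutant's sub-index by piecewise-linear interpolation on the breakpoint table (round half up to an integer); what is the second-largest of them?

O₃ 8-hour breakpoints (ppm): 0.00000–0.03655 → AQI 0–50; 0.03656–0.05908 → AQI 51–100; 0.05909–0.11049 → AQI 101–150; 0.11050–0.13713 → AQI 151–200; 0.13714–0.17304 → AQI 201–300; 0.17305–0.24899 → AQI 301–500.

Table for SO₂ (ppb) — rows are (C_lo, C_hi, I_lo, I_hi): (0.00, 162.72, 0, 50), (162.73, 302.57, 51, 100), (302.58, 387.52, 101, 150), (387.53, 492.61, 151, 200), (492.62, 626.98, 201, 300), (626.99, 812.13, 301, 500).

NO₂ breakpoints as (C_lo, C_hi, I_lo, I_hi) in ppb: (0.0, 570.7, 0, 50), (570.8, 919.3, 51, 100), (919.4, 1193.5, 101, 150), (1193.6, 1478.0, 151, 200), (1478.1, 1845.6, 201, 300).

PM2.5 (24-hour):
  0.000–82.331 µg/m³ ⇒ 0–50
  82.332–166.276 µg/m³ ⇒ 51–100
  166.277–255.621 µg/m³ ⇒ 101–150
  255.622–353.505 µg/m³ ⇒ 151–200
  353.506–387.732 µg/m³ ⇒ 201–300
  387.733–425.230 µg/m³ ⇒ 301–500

190

O₃: 0.22360 ∈ [0.17305, 0.24899] ↔ index [301, 500].
301 + (0.22360−0.17305)·(500−301)/(0.24899−0.17305) = 301 + 0.05055·199/0.07594 ≈ 433.47, so AQI = 433.
SO₂: 16.26 lies in 0.00–162.72, so I_lo=0, I_hi=50, C_lo=0.00, C_hi=162.72.
(50−0)/(162.72−0.00) × (16.26−0.00) + 0 = 50/162.72 × 16.26 + 0 ≈ 5.00 → 5.
NO₂: 1298.8 ∈ [1193.6, 1478.0] ↔ index [151, 200].
151 + (1298.8−1193.6)·(200−151)/(1478.0−1193.6) = 151 + 105.2·49/284.4 ≈ 169.13, so AQI = 169.
PM2.5: row 255.622–353.505 (AQI 151–200). (200−151)·(332.833−255.622)/(353.505−255.622) + 151 = 49·77.211/97.883 + 151 ≈ 189.65 → 190.
Sub-indices: O₃→433, SO₂→5, NO₂→169, PM2.5→190. Ranked high→low: 433, 190, 169, 5. Second-highest sub-index = 190.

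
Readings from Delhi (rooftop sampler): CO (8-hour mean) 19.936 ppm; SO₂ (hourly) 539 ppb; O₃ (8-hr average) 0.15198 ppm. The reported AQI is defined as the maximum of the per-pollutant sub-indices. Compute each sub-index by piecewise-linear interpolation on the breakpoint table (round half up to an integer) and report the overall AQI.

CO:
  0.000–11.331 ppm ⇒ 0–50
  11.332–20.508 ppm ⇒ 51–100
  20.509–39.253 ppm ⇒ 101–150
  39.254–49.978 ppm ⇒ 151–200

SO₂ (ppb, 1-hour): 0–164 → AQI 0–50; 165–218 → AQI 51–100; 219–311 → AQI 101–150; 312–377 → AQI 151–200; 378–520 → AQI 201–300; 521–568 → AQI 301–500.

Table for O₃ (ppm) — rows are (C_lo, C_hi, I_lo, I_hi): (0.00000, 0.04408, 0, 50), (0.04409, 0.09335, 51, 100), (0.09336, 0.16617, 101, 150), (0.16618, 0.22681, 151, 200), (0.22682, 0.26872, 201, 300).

CO: 19.936 ∈ [11.332, 20.508] ↔ index [51, 100].
51 + (19.936−11.332)·(100−51)/(20.508−11.332) = 51 + 8.604·49/9.176 ≈ 96.95, so AQI = 97.
SO₂ 539: bracket 521–568 → index 301–500; slope 199/47, offset 18.
AQI = 301 + 199/47·18 ≈ 377.21 ⇒ 377.
O₃: row 0.09336–0.16617 (AQI 101–150). (150−101)·(0.15198−0.09336)/(0.16617−0.09336) + 101 = 49·0.05862/0.07281 + 101 ≈ 140.45 → 140.
Sub-indices: CO→97, SO₂→377, O₃→140. Overall AQI = max = 377; dominant pollutant is SO₂.
AQI 377: Hazardous.

377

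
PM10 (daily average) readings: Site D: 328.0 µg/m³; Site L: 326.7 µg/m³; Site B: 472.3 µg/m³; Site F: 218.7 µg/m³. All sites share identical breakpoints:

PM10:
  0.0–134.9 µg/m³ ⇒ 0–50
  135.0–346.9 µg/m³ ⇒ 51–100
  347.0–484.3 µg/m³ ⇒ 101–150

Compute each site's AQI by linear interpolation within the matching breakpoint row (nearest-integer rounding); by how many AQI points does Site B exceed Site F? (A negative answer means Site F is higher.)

76

Site D: 328.0 ∈ [135.0, 346.9] ↔ index [51, 100].
51 + (328.0−135.0)·(100−51)/(346.9−135.0) = 51 + 193.0·49/211.9 ≈ 95.63, so AQI = 96.
Site L: 326.7 lies in 135.0–346.9, so I_lo=51, I_hi=100, C_lo=135.0, C_hi=346.9.
(100−51)/(346.9−135.0) × (326.7−135.0) + 51 = 49/211.9 × 191.7 + 51 ≈ 95.33 → 95.
Site B: 472.3 ∈ [347.0, 484.3] ↔ index [101, 150].
101 + (472.3−347.0)·(150−101)/(484.3−347.0) = 101 + 125.3·49/137.3 ≈ 145.72, so AQI = 146.
Site F: row 135.0–346.9 (AQI 51–100). (100−51)·(218.7−135.0)/(346.9−135.0) + 51 = 49·83.7/211.9 + 51 ≈ 70.35 → 70.
AQIs: Site D=96, Site L=95, Site B=146, Site F=70. Site B (146) − Site F (70) = 76.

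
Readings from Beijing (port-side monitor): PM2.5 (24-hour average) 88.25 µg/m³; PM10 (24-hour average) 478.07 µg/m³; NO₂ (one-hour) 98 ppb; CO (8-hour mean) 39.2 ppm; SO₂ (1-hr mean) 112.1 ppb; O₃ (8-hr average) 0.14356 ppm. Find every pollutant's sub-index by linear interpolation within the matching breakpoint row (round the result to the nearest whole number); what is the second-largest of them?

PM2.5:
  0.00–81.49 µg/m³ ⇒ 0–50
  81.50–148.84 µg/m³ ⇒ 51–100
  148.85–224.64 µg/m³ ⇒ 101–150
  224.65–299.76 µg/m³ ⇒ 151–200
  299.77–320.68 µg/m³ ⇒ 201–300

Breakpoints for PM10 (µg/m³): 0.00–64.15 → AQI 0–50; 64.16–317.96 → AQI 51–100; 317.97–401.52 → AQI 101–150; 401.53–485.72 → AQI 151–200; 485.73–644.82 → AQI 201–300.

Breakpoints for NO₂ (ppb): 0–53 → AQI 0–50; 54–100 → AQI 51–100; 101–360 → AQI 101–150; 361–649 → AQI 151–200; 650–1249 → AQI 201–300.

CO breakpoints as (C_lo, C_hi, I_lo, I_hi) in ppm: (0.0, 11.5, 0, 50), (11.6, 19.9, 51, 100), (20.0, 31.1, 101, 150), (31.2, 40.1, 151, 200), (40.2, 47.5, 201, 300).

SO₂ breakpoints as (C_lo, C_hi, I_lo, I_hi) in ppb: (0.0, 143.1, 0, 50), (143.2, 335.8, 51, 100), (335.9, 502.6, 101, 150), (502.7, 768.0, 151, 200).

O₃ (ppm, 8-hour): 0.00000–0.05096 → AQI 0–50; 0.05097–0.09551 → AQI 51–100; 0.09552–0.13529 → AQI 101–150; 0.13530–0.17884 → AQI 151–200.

PM2.5: row 81.50–148.84 (AQI 51–100). (100−51)·(88.25−81.50)/(148.84−81.50) + 51 = 49·6.75/67.34 + 51 ≈ 55.91 → 56.
PM10 478.07: bracket 401.53–485.72 → index 151–200; slope 49/84.19, offset 76.54.
AQI = 151 + 49/84.19·76.54 ≈ 195.55 ⇒ 196.
NO₂: 98 lies in 54–100, so I_lo=51, I_hi=100, C_lo=54, C_hi=100.
(100−51)/(100−54) × (98−54) + 51 = 49/46 × 44 + 51 ≈ 97.87 → 98.
CO: 39.2 ∈ [31.2, 40.1] ↔ index [151, 200].
151 + (39.2−31.2)·(200−151)/(40.1−31.2) = 151 + 8.0·49/8.9 ≈ 195.04, so AQI = 195.
SO₂ 112.1: bracket 0.0–143.1 → index 0–50; slope 50/143.1, offset 112.1.
AQI = 0 + 50/143.1·112.1 ≈ 39.17 ⇒ 39.
O₃: 0.14356 lies in 0.13530–0.17884, so I_lo=151, I_hi=200, C_lo=0.13530, C_hi=0.17884.
(200−151)/(0.17884−0.13530) × (0.14356−0.13530) + 151 = 49/0.04354 × 0.00826 + 151 ≈ 160.30 → 160.
Sub-indices: PM2.5→56, PM10→196, NO₂→98, CO→195, SO₂→39, O₃→160. Ranked high→low: 196, 195, 160, 98, 56, 39. Second-highest sub-index = 195.

195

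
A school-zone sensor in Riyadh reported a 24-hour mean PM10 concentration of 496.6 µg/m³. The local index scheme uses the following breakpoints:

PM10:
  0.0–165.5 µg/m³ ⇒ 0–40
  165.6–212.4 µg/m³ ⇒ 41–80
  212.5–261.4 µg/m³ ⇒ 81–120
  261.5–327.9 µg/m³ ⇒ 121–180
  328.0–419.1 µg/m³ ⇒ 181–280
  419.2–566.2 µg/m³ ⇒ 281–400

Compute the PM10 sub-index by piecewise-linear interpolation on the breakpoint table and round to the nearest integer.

PM10: 496.6 ∈ [419.2, 566.2] ↔ index [281, 400].
281 + (496.6−419.2)·(400−281)/(566.2−419.2) = 281 + 77.4·119/147.0 ≈ 343.66, so AQI = 344.

344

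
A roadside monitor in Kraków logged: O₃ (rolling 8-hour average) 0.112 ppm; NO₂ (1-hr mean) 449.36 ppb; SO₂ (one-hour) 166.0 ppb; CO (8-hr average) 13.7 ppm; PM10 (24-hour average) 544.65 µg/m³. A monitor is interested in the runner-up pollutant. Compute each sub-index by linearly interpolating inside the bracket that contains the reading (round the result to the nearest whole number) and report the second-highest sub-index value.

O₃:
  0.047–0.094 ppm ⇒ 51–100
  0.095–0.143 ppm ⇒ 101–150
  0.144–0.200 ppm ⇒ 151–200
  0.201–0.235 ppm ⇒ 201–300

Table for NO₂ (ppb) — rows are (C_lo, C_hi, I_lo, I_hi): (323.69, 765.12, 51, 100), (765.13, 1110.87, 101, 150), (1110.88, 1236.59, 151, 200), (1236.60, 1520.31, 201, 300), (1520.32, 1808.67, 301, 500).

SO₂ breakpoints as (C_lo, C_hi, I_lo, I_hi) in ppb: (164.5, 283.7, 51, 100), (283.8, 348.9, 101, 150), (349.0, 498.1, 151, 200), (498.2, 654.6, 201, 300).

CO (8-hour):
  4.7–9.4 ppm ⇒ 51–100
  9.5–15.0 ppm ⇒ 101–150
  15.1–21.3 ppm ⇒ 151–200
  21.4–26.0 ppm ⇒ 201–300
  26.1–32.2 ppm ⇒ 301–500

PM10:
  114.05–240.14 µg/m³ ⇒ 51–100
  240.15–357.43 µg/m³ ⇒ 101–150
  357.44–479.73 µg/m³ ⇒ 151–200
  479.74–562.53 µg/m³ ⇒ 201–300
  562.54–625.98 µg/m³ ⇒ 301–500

138

O₃: row 0.095–0.143 (AQI 101–150). (150−101)·(0.112−0.095)/(0.143−0.095) + 101 = 49·0.017/0.048 + 101 ≈ 118.35 → 118.
NO₂ 449.36: bracket 323.69–765.12 → index 51–100; slope 49/441.43, offset 125.67.
AQI = 51 + 49/441.43·125.67 ≈ 64.95 ⇒ 65.
SO₂: 166.0 lies in 164.5–283.7, so I_lo=51, I_hi=100, C_lo=164.5, C_hi=283.7.
(100−51)/(283.7−164.5) × (166.0−164.5) + 51 = 49/119.2 × 1.5 + 51 ≈ 51.62 → 52.
CO: 13.7 lies in 9.5–15.0, so I_lo=101, I_hi=150, C_lo=9.5, C_hi=15.0.
(150−101)/(15.0−9.5) × (13.7−9.5) + 101 = 49/5.5 × 4.2 + 101 ≈ 138.42 → 138.
PM10: 544.65 lies in 479.74–562.53, so I_lo=201, I_hi=300, C_lo=479.74, C_hi=562.53.
(300−201)/(562.53−479.74) × (544.65−479.74) + 201 = 99/82.79 × 64.91 + 201 ≈ 278.62 → 279.
Sub-indices: O₃→118, NO₂→65, SO₂→52, CO→138, PM10→279. Ranked high→low: 279, 138, 118, 65, 52. Second-highest sub-index = 138.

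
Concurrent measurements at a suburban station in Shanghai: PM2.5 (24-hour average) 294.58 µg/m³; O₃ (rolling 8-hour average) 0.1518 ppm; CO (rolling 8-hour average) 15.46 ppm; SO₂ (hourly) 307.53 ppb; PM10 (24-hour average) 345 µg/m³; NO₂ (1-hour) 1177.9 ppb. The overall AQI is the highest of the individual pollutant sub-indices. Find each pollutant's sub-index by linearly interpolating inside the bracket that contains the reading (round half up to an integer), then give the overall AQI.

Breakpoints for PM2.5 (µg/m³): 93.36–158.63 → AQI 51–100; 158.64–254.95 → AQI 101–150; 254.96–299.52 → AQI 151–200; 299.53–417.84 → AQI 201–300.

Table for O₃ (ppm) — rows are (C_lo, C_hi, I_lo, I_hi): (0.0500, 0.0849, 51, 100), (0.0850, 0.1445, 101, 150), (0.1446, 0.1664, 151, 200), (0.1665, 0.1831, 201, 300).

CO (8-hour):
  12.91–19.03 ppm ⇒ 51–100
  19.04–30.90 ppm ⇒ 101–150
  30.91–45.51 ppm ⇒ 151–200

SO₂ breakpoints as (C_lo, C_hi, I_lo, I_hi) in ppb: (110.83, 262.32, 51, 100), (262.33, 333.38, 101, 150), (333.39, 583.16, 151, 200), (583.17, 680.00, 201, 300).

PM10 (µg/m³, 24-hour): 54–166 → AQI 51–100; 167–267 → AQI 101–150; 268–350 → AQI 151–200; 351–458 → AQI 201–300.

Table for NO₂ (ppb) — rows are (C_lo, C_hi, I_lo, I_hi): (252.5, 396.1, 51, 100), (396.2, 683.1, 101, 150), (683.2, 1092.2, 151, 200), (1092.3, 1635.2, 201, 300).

217

PM2.5 294.58: bracket 254.96–299.52 → index 151–200; slope 49/44.56, offset 39.62.
AQI = 151 + 49/44.56·39.62 ≈ 194.57 ⇒ 195.
O₃: 0.1518 ∈ [0.1446, 0.1664] ↔ index [151, 200].
151 + (0.1518−0.1446)·(200−151)/(0.1664−0.1446) = 151 + 0.0072·49/0.0218 ≈ 167.18, so AQI = 167.
CO: 15.46 ∈ [12.91, 19.03] ↔ index [51, 100].
51 + (15.46−12.91)·(100−51)/(19.03−12.91) = 51 + 2.55·49/6.12 ≈ 71.42, so AQI = 71.
SO₂: 307.53 lies in 262.33–333.38, so I_lo=101, I_hi=150, C_lo=262.33, C_hi=333.38.
(150−101)/(333.38−262.33) × (307.53−262.33) + 101 = 49/71.05 × 45.20 + 101 ≈ 132.17 → 132.
PM10: row 268–350 (AQI 151–200). (200−151)·(345−268)/(350−268) + 151 = 49·77/82 + 151 ≈ 197.01 → 197.
NO₂: 1177.9 ∈ [1092.3, 1635.2] ↔ index [201, 300].
201 + (1177.9−1092.3)·(300−201)/(1635.2−1092.3) = 201 + 85.6·99/542.9 ≈ 216.61, so AQI = 217.
Sub-indices: PM2.5→195, O₃→167, CO→71, SO₂→132, PM10→197, NO₂→217. Overall AQI = max = 217; dominant pollutant is NO₂.
AQI 217: Very Unhealthy.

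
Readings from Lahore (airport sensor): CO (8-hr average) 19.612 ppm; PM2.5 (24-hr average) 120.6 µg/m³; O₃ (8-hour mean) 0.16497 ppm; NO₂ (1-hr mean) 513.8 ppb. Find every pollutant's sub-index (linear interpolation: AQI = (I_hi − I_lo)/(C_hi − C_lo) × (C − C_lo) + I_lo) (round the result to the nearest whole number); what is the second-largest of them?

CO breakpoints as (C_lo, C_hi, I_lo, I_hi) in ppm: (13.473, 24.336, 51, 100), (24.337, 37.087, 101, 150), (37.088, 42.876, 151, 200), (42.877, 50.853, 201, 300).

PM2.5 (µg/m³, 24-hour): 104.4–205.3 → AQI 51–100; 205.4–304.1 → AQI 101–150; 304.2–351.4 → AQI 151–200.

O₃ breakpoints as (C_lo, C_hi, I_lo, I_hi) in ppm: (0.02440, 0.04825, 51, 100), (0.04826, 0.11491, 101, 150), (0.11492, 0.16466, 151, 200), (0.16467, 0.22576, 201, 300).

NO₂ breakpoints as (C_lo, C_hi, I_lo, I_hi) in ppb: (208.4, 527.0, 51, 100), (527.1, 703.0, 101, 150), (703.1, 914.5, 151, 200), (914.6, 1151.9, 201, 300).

CO: 19.612 ∈ [13.473, 24.336] ↔ index [51, 100].
51 + (19.612−13.473)·(100−51)/(24.336−13.473) = 51 + 6.139·49/10.863 ≈ 78.69, so AQI = 79.
PM2.5: 120.6 ∈ [104.4, 205.3] ↔ index [51, 100].
51 + (120.6−104.4)·(100−51)/(205.3−104.4) = 51 + 16.2·49/100.9 ≈ 58.87, so AQI = 59.
O₃: 0.16497 ∈ [0.16467, 0.22576] ↔ index [201, 300].
201 + (0.16497−0.16467)·(300−201)/(0.22576−0.16467) = 201 + 0.00030·99/0.06109 ≈ 201.49, so AQI = 201.
NO₂ 513.8: bracket 208.4–527.0 → index 51–100; slope 49/318.6, offset 305.4.
AQI = 51 + 49/318.6·305.4 ≈ 97.97 ⇒ 98.
Sub-indices: CO→79, PM2.5→59, O₃→201, NO₂→98. Ranked high→low: 201, 98, 79, 59. Second-highest sub-index = 98.

98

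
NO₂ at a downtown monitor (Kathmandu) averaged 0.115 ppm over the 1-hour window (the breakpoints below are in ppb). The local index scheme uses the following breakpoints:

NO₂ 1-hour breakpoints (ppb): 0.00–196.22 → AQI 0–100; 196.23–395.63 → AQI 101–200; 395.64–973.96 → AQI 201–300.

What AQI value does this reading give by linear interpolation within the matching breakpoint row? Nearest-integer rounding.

Convert: 0.115 ppm = 115 ppb.
NO₂ 115.00: bracket 0.00–196.22 → index 0–100; slope 100/196.22, offset 115.00.
AQI = 0 + 100/196.22·115.00 ≈ 58.61 ⇒ 59.

59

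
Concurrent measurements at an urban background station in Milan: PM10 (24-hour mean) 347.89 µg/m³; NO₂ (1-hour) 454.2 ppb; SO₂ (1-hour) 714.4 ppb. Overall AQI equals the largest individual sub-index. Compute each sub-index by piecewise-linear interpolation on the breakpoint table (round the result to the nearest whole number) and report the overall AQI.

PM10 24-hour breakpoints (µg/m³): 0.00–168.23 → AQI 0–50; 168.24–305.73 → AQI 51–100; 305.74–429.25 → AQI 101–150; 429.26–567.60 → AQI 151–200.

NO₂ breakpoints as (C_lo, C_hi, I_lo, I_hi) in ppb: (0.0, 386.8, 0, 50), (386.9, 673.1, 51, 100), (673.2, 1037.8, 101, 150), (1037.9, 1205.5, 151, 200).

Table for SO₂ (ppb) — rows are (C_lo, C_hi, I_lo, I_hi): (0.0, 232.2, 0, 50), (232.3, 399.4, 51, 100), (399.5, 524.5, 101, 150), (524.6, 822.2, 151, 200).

182

PM10: row 305.74–429.25 (AQI 101–150). (150−101)·(347.89−305.74)/(429.25−305.74) + 101 = 49·42.15/123.51 + 101 ≈ 117.72 → 118.
NO₂: row 386.9–673.1 (AQI 51–100). (100−51)·(454.2−386.9)/(673.1−386.9) + 51 = 49·67.3/286.2 + 51 ≈ 62.52 → 63.
SO₂: 714.4 lies in 524.6–822.2, so I_lo=151, I_hi=200, C_lo=524.6, C_hi=822.2.
(200−151)/(822.2−524.6) × (714.4−524.6) + 151 = 49/297.6 × 189.8 + 151 ≈ 182.25 → 182.
Sub-indices: PM10→118, NO₂→63, SO₂→182. Overall AQI = max = 182; dominant pollutant is SO₂.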